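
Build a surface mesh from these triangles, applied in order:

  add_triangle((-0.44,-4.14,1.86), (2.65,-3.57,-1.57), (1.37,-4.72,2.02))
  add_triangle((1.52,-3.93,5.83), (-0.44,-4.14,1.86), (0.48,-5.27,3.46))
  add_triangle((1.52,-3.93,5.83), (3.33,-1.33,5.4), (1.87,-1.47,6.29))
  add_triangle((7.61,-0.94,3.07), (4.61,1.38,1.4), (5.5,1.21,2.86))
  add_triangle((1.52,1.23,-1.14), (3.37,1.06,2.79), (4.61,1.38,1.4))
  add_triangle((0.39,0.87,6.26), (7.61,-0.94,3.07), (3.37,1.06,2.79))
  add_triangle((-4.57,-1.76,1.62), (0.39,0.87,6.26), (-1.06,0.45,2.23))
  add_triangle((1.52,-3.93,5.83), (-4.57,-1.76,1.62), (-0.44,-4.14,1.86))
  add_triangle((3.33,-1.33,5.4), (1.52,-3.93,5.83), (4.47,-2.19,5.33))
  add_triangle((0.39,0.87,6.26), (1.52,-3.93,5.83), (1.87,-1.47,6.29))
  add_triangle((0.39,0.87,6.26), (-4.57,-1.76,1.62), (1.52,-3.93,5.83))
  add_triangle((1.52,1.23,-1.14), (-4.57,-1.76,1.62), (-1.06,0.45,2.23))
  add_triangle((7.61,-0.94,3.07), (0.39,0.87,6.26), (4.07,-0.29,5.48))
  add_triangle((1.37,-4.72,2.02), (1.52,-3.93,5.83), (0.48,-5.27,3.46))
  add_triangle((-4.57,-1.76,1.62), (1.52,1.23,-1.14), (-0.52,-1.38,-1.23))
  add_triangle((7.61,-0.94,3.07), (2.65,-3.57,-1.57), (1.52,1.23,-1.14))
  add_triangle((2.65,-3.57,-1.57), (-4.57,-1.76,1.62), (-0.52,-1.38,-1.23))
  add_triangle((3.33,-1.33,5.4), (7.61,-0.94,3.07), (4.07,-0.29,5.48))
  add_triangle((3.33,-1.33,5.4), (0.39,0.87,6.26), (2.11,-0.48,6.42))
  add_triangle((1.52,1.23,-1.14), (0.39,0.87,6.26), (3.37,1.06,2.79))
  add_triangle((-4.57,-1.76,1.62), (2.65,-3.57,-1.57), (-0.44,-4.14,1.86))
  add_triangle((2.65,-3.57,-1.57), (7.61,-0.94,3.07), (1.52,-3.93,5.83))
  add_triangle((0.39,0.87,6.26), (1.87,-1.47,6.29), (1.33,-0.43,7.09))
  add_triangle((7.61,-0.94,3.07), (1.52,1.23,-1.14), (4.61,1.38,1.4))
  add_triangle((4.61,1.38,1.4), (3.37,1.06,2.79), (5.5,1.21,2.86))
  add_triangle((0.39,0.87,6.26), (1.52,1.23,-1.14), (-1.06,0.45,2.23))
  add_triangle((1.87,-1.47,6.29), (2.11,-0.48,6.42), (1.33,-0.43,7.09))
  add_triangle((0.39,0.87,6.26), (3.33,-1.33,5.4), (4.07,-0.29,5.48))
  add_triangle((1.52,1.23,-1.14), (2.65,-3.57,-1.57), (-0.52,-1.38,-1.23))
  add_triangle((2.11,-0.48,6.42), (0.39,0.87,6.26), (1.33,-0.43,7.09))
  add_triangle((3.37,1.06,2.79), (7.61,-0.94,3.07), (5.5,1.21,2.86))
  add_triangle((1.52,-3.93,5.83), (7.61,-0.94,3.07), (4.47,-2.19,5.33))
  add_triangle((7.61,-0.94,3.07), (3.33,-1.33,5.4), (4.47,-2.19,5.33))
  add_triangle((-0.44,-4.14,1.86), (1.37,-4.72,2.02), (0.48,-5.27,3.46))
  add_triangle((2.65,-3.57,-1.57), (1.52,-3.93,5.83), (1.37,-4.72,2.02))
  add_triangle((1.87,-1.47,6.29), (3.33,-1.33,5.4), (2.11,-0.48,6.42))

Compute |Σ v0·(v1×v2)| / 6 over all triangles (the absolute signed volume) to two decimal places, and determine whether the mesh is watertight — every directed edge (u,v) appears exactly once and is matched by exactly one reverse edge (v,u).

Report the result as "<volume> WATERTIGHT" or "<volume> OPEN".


189.07 WATERTIGHT

Per-triangle v0·(v1×v2)/6:
  t1: +3.8887
  t2: +1.4564
  t3: +4.6571
  t4: +2.6871
  t5: +1.1149
  t6: +9.7608
  t7: +3.1658
  t8: +13.4003
  t9: +4.2942
  t10: +4.4811
  t11: +25.4967
  t12: +1.3034
  t13: +2.8231
  t14: +3.7846
  t15: +1.2346
  t16: +11.9560
  t17: +4.3785
  t18: +5.5666
  t19: +0.5741
  t20: +3.5141
  t21: +7.8652
  t22: +33.9816
  t23: -0.0102
  t24: +3.5081
  t25: +0.6392
  t26: +1.9693
  t27: +1.0910
  t28: +4.8090
  t29: +2.4466
  t30: +1.2534
  t31: +2.2273
  t32: +5.9022
  t33: +4.3177
  t34: +1.4828
  t35: +6.1904
  t36: +1.8592
Σ = +189.0710 → |volume| = 189.07

Directed edges: 108 total, each appears once with its reverse present → watertight.


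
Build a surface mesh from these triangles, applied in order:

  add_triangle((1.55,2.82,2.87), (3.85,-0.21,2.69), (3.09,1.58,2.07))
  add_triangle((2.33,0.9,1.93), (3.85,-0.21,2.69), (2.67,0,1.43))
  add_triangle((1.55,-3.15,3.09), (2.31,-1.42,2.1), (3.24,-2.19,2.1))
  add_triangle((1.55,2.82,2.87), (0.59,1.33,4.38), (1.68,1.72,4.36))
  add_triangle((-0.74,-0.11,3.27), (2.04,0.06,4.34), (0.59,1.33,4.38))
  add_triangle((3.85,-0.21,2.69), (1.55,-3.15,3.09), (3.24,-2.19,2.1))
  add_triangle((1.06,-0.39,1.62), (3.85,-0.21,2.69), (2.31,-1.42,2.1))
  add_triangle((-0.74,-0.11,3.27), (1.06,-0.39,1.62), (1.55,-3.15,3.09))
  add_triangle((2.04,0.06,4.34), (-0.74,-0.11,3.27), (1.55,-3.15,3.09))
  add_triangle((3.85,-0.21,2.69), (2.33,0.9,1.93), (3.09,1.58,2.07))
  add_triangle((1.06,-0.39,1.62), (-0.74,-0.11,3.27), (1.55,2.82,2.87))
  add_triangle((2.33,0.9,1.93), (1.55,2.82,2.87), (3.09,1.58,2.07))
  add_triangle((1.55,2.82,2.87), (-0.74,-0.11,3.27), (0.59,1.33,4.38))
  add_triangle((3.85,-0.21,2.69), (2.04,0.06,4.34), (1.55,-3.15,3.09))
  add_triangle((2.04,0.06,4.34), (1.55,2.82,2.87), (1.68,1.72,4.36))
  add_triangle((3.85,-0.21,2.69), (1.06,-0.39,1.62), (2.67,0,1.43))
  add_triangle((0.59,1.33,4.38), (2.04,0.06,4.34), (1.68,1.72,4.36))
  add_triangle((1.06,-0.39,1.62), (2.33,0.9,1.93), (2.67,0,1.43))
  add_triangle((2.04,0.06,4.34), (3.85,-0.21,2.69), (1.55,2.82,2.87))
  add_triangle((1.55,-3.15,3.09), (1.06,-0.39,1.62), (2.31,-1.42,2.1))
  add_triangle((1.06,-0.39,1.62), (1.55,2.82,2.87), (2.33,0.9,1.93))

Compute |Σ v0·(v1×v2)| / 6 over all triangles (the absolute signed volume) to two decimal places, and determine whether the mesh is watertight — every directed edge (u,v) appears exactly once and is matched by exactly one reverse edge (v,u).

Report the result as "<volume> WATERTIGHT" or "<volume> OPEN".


Per-triangle v0·(v1×v2)/6:
  t1: +2.1708
  t2: +0.3153
  t3: -0.8435
  t4: +1.2179
  t5: +2.2558
  t6: +2.9149
  t7: -0.6266
  t8: -1.9570
  t9: +5.2696
  t10: -0.3975
  t11: -2.6698
  t12: -0.6603
  t13: +0.7424
  t14: +5.9537
  t15: +0.9842
  t16: +0.0107
  t17: +1.4241
  t18: -0.5398
  t19: +5.2358
  t20: -0.7245
  t21: -1.1324
Σ = +18.9437 → |volume| = 18.94

Directed edges: 63 total; 3 unmatched, e.g. (2.31,-1.42,2.1)→(3.24,-2.19,2.1) → open.

18.94 OPEN


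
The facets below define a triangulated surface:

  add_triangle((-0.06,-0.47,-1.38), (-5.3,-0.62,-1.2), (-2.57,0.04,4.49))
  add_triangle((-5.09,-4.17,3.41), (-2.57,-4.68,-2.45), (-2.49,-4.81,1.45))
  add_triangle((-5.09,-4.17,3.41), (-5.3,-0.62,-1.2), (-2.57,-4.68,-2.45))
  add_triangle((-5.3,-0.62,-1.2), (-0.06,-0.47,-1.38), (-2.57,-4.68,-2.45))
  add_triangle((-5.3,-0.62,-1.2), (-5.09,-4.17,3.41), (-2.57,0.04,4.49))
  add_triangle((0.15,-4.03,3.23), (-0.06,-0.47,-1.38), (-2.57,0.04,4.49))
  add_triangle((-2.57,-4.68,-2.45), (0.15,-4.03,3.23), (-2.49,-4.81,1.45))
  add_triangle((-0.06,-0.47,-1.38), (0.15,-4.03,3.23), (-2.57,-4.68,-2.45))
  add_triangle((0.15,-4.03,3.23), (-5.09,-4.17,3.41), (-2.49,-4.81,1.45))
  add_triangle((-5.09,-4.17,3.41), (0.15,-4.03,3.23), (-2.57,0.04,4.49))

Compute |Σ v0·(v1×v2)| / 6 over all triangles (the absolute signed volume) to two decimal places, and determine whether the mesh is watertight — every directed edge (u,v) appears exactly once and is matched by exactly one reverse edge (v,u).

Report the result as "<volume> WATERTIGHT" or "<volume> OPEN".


Per-triangle v0·(v1×v2)/6:
  t1: -1.6631
  t2: +9.3269
  t3: +23.5482
  t4: +4.5219
  t5: +17.3875
  t6: -3.2660
  t7: +6.6833
  t8: +2.9152
  t9: +8.5950
  t10: +15.8144
Σ = +83.8632 → |volume| = 83.86

Directed edges: 30 total, each appears once with its reverse present → watertight.

83.86 WATERTIGHT


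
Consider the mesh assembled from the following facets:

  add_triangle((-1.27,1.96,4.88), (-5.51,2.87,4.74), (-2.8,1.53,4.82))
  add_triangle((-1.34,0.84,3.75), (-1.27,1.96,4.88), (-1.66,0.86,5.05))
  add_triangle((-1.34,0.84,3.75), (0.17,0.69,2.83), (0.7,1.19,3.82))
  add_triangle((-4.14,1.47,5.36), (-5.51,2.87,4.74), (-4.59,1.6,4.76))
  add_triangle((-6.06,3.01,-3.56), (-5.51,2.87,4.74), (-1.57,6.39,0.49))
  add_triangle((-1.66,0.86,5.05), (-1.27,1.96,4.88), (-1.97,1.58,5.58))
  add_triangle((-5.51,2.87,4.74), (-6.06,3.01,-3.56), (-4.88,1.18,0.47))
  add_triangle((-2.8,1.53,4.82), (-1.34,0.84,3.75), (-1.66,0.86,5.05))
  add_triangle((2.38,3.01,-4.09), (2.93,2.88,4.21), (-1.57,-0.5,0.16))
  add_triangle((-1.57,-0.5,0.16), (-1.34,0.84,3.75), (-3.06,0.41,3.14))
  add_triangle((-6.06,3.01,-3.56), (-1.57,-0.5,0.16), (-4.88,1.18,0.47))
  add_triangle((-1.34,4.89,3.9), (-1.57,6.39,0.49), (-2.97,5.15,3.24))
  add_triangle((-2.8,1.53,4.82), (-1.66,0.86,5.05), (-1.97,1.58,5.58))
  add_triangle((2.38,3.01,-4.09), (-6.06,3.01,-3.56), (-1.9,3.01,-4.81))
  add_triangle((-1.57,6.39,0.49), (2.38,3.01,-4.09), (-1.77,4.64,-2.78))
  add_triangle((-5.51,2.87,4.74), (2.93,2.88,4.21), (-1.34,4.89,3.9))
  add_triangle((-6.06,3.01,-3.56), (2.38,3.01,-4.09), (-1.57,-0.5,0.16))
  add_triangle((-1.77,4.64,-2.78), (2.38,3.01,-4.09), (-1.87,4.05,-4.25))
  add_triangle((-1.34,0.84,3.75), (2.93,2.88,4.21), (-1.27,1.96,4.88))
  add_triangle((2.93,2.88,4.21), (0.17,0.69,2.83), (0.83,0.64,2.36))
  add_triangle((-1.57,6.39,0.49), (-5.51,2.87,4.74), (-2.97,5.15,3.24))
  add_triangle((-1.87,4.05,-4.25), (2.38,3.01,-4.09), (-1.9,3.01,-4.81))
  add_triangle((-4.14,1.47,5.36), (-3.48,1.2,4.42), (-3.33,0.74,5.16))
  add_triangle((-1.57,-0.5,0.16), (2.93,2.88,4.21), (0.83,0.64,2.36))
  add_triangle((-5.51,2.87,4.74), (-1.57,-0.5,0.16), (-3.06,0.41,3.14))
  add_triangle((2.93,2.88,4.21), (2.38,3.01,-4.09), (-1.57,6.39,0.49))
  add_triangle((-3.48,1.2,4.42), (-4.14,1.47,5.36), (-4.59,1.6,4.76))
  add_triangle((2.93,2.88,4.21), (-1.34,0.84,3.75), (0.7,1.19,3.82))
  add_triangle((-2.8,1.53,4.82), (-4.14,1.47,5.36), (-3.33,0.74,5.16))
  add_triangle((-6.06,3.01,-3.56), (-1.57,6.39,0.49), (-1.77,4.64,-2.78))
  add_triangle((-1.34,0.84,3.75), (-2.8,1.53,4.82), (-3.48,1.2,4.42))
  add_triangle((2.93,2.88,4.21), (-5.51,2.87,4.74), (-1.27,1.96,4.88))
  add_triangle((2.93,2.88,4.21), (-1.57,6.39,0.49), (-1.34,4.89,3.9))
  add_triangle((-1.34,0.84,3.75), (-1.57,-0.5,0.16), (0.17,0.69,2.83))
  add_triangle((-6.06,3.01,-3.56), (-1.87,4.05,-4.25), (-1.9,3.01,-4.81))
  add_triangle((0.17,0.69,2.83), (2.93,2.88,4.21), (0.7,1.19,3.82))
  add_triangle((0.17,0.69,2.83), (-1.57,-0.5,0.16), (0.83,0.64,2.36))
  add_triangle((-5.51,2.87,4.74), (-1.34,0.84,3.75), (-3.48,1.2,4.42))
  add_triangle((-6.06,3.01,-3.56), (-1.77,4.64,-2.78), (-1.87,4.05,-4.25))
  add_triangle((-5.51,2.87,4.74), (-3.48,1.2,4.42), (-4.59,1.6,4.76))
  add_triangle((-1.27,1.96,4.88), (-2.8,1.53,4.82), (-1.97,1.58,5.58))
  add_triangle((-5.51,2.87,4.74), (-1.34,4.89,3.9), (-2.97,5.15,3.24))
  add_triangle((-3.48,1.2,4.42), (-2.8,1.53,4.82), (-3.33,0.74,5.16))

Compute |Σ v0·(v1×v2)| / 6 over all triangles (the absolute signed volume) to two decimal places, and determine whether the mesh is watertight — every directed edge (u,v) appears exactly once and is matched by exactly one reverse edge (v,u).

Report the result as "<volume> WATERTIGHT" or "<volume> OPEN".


Per-triangle v0·(v1×v2)/6:
  t1: +2.6264
  t2: -0.1586
  t3: +0.1744
  t4: +0.7946
  t5: +45.0094
  t6: +0.3061
  t7: +10.4705
  t8: -0.1420
  t9: -4.6169
  t10: +0.3717
  t11: +2.9535
  t12: +5.9798
  t13: +0.5633
  t14: -4.1865
  t15: +13.3170
  t16: +14.7942
  t17: +2.5115
  t18: +5.5502
  t19: +1.8290
  t20: +0.5201
  t21: +6.3530
  t22: +4.5228
  t23: +0.0470
  t24: -0.8022
  t25: +1.9087
  t26: +29.9923
  t27: +0.0273
  t28: +1.5733
  t29: +0.6785
  t30: +15.2250
  t31: +0.3935
  t32: +7.2995
  t33: +14.2447
  t34: +0.3426
  t35: +5.0675
  t36: -0.0848
  t37: +0.1268
  t38: -1.6473
  t39: +6.4849
  t40: -0.5793
  t41: +0.6602
  t42: +6.4528
  t43: -0.6039
Σ = +196.3509 → |volume| = 196.35

Directed edges: 129 total; 9 unmatched, e.g. (-5.51,2.87,4.74)→(-2.8,1.53,4.82) → open.

196.35 OPEN


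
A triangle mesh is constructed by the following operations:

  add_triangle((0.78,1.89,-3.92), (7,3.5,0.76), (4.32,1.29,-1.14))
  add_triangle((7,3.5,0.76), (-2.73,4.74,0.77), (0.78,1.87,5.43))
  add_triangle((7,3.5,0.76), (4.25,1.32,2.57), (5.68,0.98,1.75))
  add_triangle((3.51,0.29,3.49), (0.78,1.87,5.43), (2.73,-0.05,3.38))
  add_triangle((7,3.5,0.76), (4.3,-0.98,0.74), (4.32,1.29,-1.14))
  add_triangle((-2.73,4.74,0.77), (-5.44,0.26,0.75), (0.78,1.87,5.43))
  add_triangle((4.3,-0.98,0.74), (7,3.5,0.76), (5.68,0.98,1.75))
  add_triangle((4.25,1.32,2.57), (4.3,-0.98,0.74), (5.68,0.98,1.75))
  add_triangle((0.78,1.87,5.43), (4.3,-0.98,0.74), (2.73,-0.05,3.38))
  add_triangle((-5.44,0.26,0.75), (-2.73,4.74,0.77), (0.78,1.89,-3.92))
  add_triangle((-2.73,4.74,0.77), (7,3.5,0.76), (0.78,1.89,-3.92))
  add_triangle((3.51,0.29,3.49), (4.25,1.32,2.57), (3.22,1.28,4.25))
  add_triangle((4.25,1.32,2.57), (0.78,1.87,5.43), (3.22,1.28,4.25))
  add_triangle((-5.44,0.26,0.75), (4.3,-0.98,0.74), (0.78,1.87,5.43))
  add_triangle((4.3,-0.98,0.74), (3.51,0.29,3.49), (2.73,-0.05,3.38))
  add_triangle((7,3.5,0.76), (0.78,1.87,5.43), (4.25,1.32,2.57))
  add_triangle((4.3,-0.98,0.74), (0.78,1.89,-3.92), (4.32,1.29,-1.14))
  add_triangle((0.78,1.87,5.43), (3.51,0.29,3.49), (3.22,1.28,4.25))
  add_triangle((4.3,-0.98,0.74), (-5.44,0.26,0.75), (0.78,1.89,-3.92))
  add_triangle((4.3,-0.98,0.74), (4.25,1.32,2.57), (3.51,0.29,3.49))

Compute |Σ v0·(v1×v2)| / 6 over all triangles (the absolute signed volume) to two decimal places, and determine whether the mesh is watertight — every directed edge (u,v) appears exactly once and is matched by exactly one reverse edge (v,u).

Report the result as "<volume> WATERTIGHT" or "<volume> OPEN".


Per-triangle v0·(v1×v2)/6:
  t1: +6.8806
  t2: +36.2307
  t3: +3.5112
  t4: +1.4533
  t5: +6.1529
  t6: +22.4624
  t7: +3.5458
  t8: +1.7300
  t9: -2.0993
  t10: +16.6212
  t11: +30.3896
  t12: +1.5763
  t13: +1.6721
  t14: +6.1933
  t15: +1.0898
  t16: +8.6609
  t17: +3.8177
  t18: +1.6535
  t19: +0.3481
  t20: +3.2972
Σ = +155.1874 → |volume| = 155.19

Directed edges: 60 total, each appears once with its reverse present → watertight.

155.19 WATERTIGHT


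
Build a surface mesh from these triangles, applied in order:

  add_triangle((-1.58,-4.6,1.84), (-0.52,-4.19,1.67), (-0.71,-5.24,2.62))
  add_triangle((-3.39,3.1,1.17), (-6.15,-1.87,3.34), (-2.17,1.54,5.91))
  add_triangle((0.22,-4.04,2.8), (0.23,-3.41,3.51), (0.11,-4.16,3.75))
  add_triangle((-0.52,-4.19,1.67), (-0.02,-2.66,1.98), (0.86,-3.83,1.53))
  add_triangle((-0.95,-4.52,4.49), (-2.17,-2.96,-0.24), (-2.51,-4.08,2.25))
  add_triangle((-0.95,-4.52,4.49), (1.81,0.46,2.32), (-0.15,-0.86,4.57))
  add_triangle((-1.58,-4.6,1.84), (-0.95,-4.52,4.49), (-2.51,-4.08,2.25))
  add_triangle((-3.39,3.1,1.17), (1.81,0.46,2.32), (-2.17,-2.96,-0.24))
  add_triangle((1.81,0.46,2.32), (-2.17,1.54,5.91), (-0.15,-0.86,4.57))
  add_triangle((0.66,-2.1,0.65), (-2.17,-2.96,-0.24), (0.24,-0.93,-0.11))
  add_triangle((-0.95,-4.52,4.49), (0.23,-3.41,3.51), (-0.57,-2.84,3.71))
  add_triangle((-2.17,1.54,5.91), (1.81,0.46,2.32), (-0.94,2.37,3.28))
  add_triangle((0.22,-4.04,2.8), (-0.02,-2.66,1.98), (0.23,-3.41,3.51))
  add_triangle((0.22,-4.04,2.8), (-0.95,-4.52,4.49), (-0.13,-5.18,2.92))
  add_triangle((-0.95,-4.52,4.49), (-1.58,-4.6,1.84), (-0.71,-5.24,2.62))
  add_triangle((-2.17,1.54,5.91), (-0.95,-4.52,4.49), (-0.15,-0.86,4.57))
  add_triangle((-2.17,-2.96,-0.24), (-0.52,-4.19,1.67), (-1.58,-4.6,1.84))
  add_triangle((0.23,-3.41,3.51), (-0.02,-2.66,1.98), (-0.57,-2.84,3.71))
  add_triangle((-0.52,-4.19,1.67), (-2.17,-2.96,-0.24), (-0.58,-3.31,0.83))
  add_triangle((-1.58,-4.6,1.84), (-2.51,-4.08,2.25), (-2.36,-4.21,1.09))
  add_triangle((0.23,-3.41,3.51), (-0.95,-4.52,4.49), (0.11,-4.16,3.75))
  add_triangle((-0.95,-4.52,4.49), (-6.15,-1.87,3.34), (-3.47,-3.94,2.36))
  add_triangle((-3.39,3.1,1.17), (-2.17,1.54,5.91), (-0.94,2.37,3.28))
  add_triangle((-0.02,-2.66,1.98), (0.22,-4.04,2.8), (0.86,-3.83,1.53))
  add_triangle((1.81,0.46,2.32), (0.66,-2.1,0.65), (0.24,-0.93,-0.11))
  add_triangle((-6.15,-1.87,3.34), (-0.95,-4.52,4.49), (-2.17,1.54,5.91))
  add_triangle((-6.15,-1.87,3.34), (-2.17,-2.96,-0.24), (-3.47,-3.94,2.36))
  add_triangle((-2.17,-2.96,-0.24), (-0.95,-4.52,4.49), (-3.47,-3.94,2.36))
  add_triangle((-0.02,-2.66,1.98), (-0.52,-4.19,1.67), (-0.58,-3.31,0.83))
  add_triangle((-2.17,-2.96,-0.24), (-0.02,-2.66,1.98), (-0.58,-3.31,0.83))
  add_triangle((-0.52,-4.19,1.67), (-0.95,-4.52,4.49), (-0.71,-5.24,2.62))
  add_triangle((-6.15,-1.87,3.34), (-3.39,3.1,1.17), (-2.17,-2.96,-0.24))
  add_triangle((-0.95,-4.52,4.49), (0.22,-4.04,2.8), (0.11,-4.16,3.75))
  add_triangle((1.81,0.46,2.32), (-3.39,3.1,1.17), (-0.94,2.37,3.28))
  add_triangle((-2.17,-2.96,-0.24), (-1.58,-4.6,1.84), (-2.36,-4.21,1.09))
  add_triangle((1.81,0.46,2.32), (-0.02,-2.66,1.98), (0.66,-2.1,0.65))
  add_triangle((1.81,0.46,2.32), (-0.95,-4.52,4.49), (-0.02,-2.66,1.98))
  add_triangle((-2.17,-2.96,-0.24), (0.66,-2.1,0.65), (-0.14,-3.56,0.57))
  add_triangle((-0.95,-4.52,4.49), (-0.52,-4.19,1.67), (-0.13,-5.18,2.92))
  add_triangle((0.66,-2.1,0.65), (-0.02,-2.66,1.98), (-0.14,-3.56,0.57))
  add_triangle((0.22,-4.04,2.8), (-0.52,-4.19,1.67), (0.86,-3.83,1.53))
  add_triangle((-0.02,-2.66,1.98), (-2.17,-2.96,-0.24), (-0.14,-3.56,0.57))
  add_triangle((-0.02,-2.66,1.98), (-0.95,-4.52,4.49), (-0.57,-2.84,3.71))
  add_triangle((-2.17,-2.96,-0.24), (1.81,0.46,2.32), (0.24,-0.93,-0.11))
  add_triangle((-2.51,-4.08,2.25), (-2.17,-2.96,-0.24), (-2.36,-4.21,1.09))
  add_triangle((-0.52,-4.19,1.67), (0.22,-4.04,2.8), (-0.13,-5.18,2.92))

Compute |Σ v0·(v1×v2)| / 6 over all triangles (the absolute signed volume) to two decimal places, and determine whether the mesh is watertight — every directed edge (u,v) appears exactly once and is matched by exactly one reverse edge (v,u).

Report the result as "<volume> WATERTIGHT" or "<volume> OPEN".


112.49 WATERTIGHT

Per-triangle v0·(v1×v2)/6:
  t1: +0.3743
  t2: +21.5465
  t3: +0.1158
  t4: -0.8570
  t5: -1.8568
  t6: +4.7315
  t7: +2.5650
  t8: -7.0443
  t9: +5.1596
  t10: +0.4106
  t11: +0.6314
  t12: +4.0107
  t13: -0.1313
  t14: +0.9163
  t15: +1.9988
  t16: +7.1526
  t17: +1.0088
  t18: -0.4172
  t19: +0.4481
  t20: +0.9379
  t21: +0.3637
  t22: +9.6893
  t23: +5.1464
  t24: -0.0650
  t25: +0.2271
  t26: +29.4809
  t27: +5.3156
  t28: +4.5178
  t29: -0.0027
  t30: -0.9544
  t31: -0.0323
  t32: +7.5882
  t33: +0.5916
  t34: +1.0192
  t35: +0.4726
  t36: +1.5290
  t37: +1.9826
  t38: -0.0678
  t39: +1.1953
  t40: +0.6690
  t41: +1.1077
  t42: +1.8578
  t43: -0.3744
  t44: -1.0632
  t45: +0.5851
  t46: +0.0048
Σ = +112.4850 → |volume| = 112.49

Directed edges: 138 total, each appears once with its reverse present → watertight.


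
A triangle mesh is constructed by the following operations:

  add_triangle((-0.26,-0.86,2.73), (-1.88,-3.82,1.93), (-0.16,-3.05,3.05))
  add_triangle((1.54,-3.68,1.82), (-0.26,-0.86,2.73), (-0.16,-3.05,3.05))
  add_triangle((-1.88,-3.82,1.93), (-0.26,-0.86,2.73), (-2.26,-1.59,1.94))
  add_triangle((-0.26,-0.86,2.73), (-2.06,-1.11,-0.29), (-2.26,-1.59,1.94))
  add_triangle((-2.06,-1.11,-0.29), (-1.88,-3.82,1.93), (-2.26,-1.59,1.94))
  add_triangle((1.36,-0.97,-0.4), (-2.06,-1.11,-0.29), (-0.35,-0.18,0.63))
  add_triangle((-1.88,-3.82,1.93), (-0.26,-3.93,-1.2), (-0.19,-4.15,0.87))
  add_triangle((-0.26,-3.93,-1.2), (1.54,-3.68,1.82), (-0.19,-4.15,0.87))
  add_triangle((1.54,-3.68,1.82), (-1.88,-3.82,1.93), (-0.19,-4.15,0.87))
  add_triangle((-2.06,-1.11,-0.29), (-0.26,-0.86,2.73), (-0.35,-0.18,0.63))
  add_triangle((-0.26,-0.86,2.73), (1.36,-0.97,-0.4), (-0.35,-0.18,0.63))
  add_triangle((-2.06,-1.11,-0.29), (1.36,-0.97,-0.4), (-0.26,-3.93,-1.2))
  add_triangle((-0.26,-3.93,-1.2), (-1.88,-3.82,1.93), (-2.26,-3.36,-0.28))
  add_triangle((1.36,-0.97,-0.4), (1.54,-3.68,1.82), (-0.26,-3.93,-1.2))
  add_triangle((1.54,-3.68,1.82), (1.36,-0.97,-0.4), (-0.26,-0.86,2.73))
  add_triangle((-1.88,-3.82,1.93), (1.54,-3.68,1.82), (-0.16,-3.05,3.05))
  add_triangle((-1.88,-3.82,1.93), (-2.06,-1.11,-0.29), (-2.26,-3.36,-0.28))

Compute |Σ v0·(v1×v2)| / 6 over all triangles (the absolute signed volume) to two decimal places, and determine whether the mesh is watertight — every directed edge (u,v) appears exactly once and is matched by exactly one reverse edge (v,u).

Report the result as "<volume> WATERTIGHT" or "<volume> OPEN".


Per-triangle v0·(v1×v2)/6:
  t1: +1.8031
  t2: +1.4442
  t3: +2.2774
  t4: -0.2046
  t5: +1.8958
  t6: -0.3954
  t7: +2.4494
  t8: +2.3335
  t9: +2.5710
  t10: +0.1761
  t11: -0.1335
  t12: +0.0894
  t13: +3.3377
  t14: +2.8672
  t15: +1.0141
  t16: +3.2531
  t17: +1.5774
Σ = +26.3560 → |volume| = 26.36

Directed edges: 51 total; 3 unmatched, e.g. (-0.26,-3.93,-1.2)→(-2.06,-1.11,-0.29) → open.

26.36 OPEN


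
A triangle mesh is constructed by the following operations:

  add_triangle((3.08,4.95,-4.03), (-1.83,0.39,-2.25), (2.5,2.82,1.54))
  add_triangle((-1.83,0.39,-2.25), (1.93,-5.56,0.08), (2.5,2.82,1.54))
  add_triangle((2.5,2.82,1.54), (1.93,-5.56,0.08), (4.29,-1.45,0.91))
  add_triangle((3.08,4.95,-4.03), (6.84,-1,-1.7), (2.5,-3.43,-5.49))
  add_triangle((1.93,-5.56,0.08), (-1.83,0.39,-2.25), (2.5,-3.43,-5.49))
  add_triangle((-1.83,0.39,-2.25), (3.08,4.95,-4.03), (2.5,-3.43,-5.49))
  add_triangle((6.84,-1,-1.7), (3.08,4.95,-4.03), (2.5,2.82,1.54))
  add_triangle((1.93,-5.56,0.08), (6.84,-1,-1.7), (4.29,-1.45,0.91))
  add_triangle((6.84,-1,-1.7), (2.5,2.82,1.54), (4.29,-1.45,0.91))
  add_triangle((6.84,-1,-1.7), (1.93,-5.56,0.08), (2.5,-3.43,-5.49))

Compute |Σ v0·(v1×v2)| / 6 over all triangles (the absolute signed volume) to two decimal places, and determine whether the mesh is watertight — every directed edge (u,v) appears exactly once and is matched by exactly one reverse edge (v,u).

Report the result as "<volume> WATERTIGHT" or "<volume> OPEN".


Per-triangle v0·(v1×v2)/6:
  t1: +5.3709
  t2: -4.7533
  t3: +2.6798
  t4: +41.3777
  t5: +11.4220
  t6: +21.5510
  t7: +25.1609
  t8: +11.3655
  t9: +9.2039
  t10: +31.2487
Σ = +154.6270 → |volume| = 154.63

Directed edges: 30 total, each appears once with its reverse present → watertight.

154.63 WATERTIGHT


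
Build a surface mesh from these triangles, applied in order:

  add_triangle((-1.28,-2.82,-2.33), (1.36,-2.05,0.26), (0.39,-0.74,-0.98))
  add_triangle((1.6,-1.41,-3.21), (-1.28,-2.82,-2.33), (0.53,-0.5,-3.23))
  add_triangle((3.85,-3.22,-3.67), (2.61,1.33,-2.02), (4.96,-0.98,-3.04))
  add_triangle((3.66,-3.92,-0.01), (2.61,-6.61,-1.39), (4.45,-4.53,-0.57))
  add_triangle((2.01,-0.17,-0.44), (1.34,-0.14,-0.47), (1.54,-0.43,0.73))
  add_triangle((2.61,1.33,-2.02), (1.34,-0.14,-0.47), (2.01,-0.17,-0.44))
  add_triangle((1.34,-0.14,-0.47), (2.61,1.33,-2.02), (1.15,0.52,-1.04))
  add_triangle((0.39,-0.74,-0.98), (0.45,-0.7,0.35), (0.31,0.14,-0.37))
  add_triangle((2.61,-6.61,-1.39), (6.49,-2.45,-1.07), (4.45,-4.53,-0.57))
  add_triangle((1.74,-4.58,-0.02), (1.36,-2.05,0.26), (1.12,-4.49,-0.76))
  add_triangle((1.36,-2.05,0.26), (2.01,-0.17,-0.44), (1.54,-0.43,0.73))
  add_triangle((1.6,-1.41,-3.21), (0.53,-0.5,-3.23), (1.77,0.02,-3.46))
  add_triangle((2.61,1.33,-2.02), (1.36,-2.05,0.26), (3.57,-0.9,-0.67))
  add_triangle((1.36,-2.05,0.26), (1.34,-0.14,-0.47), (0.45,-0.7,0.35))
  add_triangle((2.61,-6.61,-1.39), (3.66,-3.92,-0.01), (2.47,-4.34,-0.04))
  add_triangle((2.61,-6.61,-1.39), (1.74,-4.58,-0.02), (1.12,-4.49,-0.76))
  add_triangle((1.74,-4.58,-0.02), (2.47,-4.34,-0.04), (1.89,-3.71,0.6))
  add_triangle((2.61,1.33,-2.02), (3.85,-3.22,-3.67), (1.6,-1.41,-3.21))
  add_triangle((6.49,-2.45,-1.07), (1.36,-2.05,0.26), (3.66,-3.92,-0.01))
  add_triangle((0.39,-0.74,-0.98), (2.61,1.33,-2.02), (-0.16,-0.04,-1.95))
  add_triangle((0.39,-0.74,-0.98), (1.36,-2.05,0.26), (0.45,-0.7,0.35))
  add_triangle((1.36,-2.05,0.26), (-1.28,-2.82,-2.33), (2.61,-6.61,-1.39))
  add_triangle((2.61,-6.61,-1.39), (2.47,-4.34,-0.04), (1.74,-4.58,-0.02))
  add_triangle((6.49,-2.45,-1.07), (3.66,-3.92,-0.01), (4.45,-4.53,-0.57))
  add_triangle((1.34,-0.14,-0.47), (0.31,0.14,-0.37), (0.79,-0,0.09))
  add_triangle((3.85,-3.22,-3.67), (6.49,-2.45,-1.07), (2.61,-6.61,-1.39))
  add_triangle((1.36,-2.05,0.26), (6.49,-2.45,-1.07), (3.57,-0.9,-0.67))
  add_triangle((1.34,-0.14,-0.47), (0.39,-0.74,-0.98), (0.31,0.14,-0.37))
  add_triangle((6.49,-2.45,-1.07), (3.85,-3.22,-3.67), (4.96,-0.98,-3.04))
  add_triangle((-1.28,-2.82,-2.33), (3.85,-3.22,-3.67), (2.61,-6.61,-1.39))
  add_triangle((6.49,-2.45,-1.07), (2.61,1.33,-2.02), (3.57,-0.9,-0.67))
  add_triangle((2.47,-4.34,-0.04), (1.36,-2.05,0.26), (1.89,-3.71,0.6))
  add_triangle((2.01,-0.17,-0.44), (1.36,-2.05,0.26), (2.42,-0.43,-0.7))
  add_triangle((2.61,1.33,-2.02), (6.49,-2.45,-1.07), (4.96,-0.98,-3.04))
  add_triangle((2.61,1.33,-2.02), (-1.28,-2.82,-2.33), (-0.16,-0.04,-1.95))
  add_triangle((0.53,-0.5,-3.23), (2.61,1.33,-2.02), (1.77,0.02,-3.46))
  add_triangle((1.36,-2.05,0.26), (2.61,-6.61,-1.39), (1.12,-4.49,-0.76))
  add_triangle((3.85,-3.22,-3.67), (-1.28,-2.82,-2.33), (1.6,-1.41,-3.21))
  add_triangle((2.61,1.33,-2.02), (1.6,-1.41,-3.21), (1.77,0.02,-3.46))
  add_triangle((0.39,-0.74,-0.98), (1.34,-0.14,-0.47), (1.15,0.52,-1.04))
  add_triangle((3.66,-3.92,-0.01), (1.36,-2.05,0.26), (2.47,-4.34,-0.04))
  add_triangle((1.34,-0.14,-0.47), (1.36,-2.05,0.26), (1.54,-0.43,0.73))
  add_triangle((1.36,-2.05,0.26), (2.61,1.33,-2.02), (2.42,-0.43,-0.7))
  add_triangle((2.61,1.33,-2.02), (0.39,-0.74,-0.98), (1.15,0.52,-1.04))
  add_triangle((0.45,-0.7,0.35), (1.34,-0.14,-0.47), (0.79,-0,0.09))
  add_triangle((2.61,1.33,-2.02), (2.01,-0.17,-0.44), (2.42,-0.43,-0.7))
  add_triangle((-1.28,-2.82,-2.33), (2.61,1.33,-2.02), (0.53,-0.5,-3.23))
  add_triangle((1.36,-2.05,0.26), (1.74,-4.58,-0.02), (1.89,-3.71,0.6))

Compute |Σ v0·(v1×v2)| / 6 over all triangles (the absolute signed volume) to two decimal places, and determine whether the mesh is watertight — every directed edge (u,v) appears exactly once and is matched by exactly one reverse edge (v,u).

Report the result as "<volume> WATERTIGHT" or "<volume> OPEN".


65.81 OPEN

Per-triangle v0·(v1×v2)/6:
  t1: -1.0634
  t2: +2.2381
  t3: +2.8538
  t4: +1.4972
  t5: -0.0273
  t6: -0.1047
  t7: -0.0700
  t8: -0.0660
  t9: +3.9544
  t10: -0.2082
  t11: +0.6357
  t12: +0.9120
  t13: -0.9448
  t14: +0.1089
  t15: +1.3521
  t16: +0.6645
  t17: +0.3940
  t18: +3.7762
  t19: +0.3432
  t20: -0.8591
  t21: +0.0143
  t22: +0.7688
  t23: +0.8516
  t24: +1.3801
  t25: +0.0189
  t26: +16.6328
  t27: +0.0992
  t28: +0.0733
  t29: +7.1764
  t30: +12.8260
  t31: +0.5659
  t32: +0.1333
  t33: +0.1525
  t34: +4.0308
  t35: +2.0155
  t36: +0.3817
  t37: -0.6088
  t38: +4.0424
  t39: +1.2668
  t40: -0.2200
  t41: +0.2846
  t42: -0.4969
  t43: +0.4500
  t44: +0.0418
  t45: +0.0629
  t46: +0.1978
  t47: -1.5466
  t48: -0.1747
Σ = +65.8068 → |volume| = 65.81

Directed edges: 144 total; 6 unmatched, e.g. (0.39,-0.74,-0.98)→(-1.28,-2.82,-2.33) → open.


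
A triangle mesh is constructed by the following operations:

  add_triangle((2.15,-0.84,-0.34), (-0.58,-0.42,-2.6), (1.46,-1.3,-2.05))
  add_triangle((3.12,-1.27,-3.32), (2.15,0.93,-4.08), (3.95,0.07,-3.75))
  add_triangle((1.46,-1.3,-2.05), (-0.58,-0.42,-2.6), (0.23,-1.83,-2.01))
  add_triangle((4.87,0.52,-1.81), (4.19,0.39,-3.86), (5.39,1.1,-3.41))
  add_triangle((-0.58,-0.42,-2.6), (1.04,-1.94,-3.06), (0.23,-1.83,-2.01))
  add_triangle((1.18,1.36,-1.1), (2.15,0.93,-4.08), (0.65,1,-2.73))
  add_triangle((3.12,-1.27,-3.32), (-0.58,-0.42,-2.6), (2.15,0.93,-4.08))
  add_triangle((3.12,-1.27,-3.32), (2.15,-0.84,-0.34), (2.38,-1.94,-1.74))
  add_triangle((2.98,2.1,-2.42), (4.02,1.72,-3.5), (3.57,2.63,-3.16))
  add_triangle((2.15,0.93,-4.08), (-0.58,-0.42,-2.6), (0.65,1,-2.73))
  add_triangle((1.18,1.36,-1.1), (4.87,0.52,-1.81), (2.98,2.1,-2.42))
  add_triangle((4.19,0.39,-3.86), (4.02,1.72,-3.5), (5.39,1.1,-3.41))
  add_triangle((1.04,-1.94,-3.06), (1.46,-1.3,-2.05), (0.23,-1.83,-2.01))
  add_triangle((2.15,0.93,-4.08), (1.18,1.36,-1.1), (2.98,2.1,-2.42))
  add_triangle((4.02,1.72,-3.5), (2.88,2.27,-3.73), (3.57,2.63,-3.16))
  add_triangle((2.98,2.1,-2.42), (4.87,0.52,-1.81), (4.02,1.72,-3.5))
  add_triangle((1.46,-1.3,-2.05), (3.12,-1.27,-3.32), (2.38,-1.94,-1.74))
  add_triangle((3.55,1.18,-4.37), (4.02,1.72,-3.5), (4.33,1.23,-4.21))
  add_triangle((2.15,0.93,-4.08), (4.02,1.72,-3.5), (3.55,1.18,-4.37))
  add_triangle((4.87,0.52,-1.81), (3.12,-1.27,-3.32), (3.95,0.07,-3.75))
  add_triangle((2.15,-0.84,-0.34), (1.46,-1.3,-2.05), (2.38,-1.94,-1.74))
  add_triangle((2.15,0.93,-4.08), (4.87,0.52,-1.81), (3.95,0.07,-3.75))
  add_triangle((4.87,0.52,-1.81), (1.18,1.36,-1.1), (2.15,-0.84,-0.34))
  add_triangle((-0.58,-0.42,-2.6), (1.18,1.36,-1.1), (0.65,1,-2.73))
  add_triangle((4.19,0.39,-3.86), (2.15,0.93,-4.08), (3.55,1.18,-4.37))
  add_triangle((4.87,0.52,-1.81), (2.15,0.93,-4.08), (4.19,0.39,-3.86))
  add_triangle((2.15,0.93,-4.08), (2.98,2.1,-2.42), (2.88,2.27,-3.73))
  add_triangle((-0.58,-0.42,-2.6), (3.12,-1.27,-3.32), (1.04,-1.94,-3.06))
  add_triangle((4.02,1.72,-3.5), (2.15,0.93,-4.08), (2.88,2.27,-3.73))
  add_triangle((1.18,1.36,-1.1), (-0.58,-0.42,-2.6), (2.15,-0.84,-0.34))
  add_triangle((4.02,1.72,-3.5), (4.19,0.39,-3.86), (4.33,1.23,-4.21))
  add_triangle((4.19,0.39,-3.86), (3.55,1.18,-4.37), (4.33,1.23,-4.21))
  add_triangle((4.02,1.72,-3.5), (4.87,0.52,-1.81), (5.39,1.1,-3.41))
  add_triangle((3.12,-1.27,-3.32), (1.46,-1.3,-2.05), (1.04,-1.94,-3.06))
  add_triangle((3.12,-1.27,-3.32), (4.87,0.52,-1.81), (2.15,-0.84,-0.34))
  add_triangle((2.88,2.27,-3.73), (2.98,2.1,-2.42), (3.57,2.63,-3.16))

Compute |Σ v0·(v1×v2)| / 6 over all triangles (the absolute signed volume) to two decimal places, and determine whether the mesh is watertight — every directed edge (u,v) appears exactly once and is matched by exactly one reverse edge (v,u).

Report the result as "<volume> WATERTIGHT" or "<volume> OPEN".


Per-triangle v0·(v1×v2)/6:
  t1: -0.2822
  t2: +1.9891
  t3: -0.9659
  t4: +1.0458
  t5: +0.6987
  t6: +0.7490
  t7: +3.6313
  t8: +0.9982
  t9: +0.1576
  t10: +1.0439
  t11: +0.3580
  t12: +1.3769
  t13: +0.2164
  t14: +0.6538
  t15: +0.8671
  t16: +1.5260
  t17: +0.5415
  t18: +0.4337
  t19: +0.5100
  t20: +2.3525
  t21: -0.3020
  t22: +2.2341
  t23: -0.1144
  t24: -0.0511
  t25: +0.6850
  t26: -1.4620
  t27: -0.6830
  t28: +1.8709
  t29: +1.5270
  t30: -1.9681
  t31: +0.3252
  t32: +0.5039
  t33: +0.6199
  t34: +0.3253
  t35: +2.4729
  t36: -0.0478
Σ = +23.8372 → |volume| = 23.84

Directed edges: 108 total, each appears once with its reverse present → watertight.

23.84 WATERTIGHT


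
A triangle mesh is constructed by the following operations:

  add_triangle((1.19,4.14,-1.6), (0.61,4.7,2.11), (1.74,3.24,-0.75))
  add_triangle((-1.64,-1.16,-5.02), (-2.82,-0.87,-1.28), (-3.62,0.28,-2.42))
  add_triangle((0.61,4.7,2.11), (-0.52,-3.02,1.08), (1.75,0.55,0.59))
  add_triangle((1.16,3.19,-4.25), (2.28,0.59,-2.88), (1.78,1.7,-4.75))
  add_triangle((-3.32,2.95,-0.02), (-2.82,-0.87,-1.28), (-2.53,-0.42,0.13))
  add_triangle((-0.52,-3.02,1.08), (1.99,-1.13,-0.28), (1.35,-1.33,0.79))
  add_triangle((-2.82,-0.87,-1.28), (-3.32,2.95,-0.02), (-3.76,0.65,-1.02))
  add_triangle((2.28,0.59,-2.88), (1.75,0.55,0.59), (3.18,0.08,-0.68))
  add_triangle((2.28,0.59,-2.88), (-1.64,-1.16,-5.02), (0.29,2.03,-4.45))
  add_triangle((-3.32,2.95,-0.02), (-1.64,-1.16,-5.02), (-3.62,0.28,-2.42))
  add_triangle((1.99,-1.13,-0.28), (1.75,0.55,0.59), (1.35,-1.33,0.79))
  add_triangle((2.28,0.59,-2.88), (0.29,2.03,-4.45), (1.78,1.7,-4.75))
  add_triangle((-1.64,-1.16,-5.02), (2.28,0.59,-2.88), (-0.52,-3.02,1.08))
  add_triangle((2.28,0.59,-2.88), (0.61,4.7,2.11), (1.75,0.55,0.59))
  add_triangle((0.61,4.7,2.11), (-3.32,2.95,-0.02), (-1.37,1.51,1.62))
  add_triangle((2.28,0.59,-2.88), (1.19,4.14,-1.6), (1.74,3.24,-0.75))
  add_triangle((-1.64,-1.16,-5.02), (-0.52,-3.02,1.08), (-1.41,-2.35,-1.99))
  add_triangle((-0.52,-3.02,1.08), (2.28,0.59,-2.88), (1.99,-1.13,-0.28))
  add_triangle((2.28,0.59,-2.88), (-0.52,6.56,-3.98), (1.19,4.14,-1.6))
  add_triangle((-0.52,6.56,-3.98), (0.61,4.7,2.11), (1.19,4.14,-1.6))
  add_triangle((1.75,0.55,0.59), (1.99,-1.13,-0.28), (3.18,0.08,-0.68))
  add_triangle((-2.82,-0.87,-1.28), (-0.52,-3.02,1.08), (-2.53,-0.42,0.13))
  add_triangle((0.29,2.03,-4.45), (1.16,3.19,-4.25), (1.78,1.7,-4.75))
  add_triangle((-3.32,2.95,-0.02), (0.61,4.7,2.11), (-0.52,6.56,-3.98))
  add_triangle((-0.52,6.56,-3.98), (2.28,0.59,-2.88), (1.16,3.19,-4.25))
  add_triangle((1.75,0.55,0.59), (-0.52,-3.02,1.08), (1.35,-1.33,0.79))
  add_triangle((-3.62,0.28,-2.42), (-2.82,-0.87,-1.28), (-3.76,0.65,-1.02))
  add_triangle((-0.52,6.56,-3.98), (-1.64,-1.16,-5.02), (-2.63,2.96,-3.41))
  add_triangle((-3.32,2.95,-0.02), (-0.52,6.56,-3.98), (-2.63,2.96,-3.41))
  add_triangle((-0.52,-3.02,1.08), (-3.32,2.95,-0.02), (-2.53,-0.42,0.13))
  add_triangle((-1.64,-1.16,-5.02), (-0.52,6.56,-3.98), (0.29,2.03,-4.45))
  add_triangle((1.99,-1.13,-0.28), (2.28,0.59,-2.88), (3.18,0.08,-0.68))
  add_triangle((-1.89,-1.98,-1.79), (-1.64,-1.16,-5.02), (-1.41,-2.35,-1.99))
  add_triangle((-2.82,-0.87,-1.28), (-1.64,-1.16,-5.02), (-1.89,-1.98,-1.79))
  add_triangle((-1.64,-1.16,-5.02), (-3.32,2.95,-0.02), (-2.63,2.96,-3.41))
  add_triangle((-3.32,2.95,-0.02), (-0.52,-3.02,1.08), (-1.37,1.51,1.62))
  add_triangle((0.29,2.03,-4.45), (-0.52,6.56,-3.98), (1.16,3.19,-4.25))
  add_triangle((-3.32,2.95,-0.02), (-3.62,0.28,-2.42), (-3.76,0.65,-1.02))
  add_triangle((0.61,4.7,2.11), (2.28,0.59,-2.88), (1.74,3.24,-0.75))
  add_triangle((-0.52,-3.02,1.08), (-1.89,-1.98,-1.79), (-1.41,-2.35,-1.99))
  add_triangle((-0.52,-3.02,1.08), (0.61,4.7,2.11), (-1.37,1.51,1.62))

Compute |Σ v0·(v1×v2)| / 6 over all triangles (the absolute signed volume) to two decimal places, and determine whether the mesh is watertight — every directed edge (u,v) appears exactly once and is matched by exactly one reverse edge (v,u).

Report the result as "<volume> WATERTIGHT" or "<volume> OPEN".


145.53 OPEN

Per-triangle v0·(v1×v2)/6:
  t1: +2.4477
  t2: +3.0457
  t3: +3.2373
  t4: +1.4355
  t5: +2.1359
  t6: +0.8894
  t7: -0.0177
  t8: +0.9138
  t9: +6.4097
  t10: +4.6679
  t11: +0.6580
  t12: +0.0649
  t13: +7.8940
  t14: +4.7274
  t15: +4.3818
  t16: +2.2111
  t17: +0.6984
  t18: +2.1847
  t19: +6.5057
  t20: +7.2560
  t21: +0.6421
  t22: +1.9411
  t23: +1.6703
  t24: +18.6424
  t25: +1.9923
  t26: +0.3633
  t27: +1.1117
  t28: +11.9337
  t29: +10.0814
  t30: +1.3192
  t31: +8.9162
  t32: +1.4552
  t33: +1.0683
  t34: +2.5206
  t35: +6.6428
  t36: +3.3126
  t37: +3.8304
  t38: +1.9503
  t39: +0.5546
  t40: +0.9427
  t41: +2.8934
Σ = +145.5318 → |volume| = 145.53

Directed edges: 123 total; 3 unmatched, e.g. (-2.82,-0.87,-1.28)→(-0.52,-3.02,1.08) → open.


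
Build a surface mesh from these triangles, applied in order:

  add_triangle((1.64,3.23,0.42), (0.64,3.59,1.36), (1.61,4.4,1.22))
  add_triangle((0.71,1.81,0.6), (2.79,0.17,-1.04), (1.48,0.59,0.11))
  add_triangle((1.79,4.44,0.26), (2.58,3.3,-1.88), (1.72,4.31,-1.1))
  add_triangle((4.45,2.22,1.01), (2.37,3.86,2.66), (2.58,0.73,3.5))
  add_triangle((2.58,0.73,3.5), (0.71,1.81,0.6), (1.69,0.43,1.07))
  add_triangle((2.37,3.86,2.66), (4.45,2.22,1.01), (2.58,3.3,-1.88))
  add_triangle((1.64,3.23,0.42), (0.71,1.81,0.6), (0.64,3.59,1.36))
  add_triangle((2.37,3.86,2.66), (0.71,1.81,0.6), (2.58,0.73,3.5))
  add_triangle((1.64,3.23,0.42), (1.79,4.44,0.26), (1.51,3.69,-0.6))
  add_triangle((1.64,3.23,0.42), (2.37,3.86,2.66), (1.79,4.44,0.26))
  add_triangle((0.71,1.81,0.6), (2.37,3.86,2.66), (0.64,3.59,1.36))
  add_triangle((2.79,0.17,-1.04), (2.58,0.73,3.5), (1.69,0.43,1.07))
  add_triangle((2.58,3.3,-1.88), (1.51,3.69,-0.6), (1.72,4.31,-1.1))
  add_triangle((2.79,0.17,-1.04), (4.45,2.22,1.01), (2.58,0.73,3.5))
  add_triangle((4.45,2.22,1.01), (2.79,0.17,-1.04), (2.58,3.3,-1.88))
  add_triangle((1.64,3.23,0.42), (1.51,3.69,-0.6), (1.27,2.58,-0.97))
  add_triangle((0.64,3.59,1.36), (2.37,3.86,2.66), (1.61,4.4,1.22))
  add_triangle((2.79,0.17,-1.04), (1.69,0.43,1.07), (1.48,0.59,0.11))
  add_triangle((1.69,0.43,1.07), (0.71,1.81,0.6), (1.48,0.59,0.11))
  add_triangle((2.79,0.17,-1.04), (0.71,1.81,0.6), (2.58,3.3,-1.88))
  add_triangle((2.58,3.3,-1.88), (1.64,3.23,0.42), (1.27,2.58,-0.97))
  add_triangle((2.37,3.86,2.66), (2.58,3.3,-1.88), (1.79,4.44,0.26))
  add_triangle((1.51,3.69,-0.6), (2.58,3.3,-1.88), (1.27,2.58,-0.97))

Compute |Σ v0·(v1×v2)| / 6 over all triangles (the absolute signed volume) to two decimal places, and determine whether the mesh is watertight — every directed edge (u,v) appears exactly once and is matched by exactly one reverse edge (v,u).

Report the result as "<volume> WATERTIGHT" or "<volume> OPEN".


Per-triangle v0·(v1×v2)/6:
  t1: +0.1124
  t2: -0.3426
  t3: +1.2775
  t4: +6.6647
  t5: -0.8535
  t6: +8.0645
  t7: -0.1317
  t8: -0.1140
  t9: -0.2078
  t10: -0.4694
  t11: -0.3638
  t12: -0.2257
  t13: -0.3380
  t14: +3.3325
  t15: +4.7323
  t16: -0.2323
  t17: +1.0413
  t18: -0.2945
  t19: -0.3886
  t20: -2.0180
  t21: -0.6853
  t22: +3.4993
  t23: +0.2393
Σ = +22.2986 → |volume| = 22.30

Directed edges: 69 total; 9 unmatched, e.g. (1.61,4.4,1.22)→(1.64,3.23,0.42) → open.

22.30 OPEN


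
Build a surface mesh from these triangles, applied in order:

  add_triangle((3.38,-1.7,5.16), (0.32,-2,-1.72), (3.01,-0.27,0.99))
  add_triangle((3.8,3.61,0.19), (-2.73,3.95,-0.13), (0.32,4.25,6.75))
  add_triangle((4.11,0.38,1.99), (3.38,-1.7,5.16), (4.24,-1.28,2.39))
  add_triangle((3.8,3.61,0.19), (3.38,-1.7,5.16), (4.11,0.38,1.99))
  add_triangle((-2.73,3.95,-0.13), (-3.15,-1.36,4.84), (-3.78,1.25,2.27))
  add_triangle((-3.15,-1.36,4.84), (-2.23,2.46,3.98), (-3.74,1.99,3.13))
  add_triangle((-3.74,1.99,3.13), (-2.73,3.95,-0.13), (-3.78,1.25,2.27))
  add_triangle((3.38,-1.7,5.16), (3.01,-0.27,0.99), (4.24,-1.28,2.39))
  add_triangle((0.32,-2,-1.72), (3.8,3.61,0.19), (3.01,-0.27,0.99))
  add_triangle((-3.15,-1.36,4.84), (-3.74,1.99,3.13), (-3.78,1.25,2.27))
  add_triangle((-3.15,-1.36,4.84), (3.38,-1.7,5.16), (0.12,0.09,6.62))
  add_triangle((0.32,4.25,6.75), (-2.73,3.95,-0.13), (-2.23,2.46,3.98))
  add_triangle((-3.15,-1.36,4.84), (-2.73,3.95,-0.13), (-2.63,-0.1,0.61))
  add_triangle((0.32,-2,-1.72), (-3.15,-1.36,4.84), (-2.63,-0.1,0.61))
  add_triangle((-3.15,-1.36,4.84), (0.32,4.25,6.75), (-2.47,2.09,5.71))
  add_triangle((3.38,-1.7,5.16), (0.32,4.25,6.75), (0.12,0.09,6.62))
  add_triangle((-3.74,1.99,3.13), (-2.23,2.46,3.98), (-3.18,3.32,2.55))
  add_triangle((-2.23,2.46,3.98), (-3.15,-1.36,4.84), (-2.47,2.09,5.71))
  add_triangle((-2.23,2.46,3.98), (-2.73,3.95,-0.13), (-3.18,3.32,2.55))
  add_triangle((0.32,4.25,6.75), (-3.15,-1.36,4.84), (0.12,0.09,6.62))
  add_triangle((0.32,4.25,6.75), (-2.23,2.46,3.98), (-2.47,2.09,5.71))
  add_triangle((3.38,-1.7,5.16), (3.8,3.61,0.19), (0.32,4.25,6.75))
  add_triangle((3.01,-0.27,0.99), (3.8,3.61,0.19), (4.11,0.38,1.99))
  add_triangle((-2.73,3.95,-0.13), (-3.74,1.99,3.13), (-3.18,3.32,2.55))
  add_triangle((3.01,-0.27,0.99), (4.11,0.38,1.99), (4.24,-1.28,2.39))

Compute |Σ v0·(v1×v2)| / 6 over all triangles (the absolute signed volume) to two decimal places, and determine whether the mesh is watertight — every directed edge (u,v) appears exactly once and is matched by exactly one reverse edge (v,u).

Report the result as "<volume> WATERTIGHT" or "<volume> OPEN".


173.97 OPEN

Per-triangle v0·(v1×v2)/6:
  t1: +5.2825
  t2: +27.8909
  t3: +3.5709
  t4: +5.5905
  t5: -2.9828
  t6: +5.7495
  t7: +2.5368
  t8: -1.1296
  t9: +4.6658
  t10: +2.7367
  t11: +11.4936
  t12: +11.1115
  t13: +6.8871
  t14: +4.5192
  t15: +7.8667
  t16: +15.4640
  t17: +2.2333
  t18: +2.5235
  t19: +1.4396
  t20: +14.5435
  t21: +3.9540
  t22: +33.4179
  t23: +1.6630
  t24: +2.2771
  t25: +0.6619
Σ = +173.9672 → |volume| = 173.97

Directed edges: 75 total; 7 unmatched, e.g. (3.38,-1.7,5.16)→(0.32,-2,-1.72) → open.


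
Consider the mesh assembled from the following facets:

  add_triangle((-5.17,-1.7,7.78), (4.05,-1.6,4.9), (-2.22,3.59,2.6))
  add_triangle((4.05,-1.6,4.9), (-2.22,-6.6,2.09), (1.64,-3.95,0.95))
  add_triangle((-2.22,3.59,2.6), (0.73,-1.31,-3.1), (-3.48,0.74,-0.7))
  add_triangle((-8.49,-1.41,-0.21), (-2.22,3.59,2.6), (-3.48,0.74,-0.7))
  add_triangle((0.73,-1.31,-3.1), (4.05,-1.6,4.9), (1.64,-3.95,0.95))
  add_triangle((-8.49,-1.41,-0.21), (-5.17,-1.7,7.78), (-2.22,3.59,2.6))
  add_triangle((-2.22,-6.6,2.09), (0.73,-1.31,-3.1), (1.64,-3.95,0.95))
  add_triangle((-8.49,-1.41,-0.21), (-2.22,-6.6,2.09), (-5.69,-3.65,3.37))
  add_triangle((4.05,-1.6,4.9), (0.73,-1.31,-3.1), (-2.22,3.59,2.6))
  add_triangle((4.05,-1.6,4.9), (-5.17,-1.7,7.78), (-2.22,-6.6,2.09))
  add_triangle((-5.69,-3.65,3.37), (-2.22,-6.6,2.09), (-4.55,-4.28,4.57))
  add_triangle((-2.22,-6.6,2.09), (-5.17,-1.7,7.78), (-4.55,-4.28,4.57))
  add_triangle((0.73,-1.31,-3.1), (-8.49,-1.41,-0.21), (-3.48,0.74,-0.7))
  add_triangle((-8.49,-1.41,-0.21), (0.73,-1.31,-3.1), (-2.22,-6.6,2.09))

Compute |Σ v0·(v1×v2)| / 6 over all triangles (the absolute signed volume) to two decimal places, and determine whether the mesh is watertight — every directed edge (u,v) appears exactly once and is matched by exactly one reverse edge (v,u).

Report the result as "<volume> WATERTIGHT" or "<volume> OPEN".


274.63 OPEN

Per-triangle v0·(v1×v2)/6:
  t1: +39.0548
  t2: +15.8647
  t3: +3.8311
  t4: +8.3901
  t5: +8.1651
  t6: +47.4572
  t7: +11.0903
  t8: +22.7454
  t9: +3.6492
  t10: +58.7702
  t11: +8.2036
  t12: +8.5169
  t13: +7.0582
  t14: +31.8367
Σ = +274.6334 → |volume| = 274.63

Directed edges: 42 total; 4 unmatched, e.g. (-8.49,-1.41,-0.21)→(-5.17,-1.7,7.78) → open.
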